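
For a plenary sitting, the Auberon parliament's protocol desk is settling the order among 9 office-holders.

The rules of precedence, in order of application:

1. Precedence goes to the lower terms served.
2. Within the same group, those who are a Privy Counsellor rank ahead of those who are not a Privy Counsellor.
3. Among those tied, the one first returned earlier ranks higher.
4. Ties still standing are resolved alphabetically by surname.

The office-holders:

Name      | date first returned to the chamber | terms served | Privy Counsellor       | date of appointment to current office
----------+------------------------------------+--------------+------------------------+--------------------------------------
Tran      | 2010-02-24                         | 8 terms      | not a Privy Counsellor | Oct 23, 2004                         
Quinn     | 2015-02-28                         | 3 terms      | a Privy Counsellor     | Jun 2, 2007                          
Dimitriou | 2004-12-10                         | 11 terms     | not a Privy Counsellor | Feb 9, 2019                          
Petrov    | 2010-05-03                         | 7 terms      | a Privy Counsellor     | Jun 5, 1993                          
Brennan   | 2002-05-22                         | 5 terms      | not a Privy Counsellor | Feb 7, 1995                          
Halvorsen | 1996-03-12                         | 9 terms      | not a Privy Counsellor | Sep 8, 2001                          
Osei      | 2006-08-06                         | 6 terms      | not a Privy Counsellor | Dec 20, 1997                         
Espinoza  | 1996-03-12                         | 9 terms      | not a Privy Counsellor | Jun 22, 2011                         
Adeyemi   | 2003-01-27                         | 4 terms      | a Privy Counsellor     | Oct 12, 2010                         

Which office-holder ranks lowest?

Dimitriou

By terms served (lower first): Quinn (3 terms); then Adeyemi (4 terms); then Brennan (5 terms); then Osei (6 terms); then Petrov (7 terms); then Tran (8 terms); then Espinoza and Halvorsen (both 9 terms); then Dimitriou (11 terms).
Espinoza and Halvorsen are each not a Privy Counsellor, so the next rule applies.
Espinoza and Halvorsen both have date first returned to the chamber 1996-03-12, so the next rule applies.
Among Espinoza and Halvorsen, alphabetically by surname: Espinoza before Halvorsen.
Order: Quinn, Adeyemi, Brennan, Osei, Petrov, Tran, Espinoza, Halvorsen, Dimitriou.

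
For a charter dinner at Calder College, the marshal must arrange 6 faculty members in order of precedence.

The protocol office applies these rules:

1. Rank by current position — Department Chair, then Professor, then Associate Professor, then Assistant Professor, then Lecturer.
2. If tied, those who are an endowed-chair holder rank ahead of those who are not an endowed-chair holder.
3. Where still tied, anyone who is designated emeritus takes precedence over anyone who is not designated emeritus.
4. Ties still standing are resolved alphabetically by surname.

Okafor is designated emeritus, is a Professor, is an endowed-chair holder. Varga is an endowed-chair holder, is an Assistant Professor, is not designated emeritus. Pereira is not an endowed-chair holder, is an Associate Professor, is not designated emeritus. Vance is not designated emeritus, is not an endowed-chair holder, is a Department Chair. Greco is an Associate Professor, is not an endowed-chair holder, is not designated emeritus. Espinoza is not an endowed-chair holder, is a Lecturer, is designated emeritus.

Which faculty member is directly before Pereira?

Greco

By current position: Vance (Department Chair); then Okafor (Professor); then Greco and Pereira (Associate Professor); then Varga (Assistant Professor); then Espinoza (Lecturer).
Greco and Pereira are each not an endowed-chair holder, so the next rule applies.
Greco and Pereira are each not designated emeritus, so the next rule applies.
Among Greco and Pereira, alphabetically by surname: Greco before Pereira.
Order: Vance, Okafor, Greco, Pereira, Varga, Espinoza.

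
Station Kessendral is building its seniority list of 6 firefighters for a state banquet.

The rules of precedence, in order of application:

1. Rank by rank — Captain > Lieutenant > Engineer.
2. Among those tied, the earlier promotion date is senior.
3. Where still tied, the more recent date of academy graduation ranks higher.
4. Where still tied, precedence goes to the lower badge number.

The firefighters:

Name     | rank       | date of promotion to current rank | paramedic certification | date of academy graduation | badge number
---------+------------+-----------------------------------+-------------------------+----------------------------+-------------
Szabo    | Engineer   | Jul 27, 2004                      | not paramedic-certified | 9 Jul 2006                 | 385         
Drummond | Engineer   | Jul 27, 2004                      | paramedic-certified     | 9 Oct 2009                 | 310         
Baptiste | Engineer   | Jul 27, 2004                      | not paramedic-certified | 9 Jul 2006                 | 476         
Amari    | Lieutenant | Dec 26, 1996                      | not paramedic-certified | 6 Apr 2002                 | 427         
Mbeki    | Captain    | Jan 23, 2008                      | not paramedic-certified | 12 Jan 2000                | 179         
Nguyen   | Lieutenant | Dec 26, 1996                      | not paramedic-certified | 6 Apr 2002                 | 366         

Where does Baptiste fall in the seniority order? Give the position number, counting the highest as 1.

6

By rank: Mbeki (Captain); then Nguyen and Amari (Lieutenant); then Drummond, Szabo and Baptiste (Engineer).
Nguyen and Amari both have date of promotion to current rank Dec 26, 1996, so the next rule applies.
Nguyen and Amari both have date of academy graduation 6 Apr 2002, so the next rule applies.
Among Nguyen and Amari, by badge number (lower first): Nguyen (366) before Amari (427).
Drummond, Szabo and Baptiste all have date of promotion to current rank Jul 27, 2004, so the next rule applies.
Among Drummond, Szabo and Baptiste, by date of academy graduation (later first): Drummond (9 Oct 2009) before Szabo and Baptiste (9 Jul 2006).
Among Szabo and Baptiste, by badge number (lower first): Szabo (385) before Baptiste (476).
Order: Mbeki, Nguyen, Amari, Drummond, Szabo, Baptiste. So position 6.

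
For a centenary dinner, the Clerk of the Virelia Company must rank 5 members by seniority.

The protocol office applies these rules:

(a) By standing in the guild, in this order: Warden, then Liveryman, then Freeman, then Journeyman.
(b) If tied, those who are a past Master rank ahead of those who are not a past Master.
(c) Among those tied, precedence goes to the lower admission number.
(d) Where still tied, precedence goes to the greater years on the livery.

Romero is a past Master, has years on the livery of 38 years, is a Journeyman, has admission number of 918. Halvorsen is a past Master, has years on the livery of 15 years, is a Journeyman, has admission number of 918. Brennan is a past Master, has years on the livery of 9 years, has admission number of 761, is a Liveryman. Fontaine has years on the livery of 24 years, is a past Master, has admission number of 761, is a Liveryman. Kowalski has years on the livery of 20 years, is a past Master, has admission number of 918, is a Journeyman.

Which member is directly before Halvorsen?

Kowalski

By standing in the guild: Fontaine and Brennan (Liveryman); then Romero, Kowalski and Halvorsen (Journeyman).
Fontaine and Brennan are each a past Master, so the next rule applies.
Fontaine and Brennan both have admission number 761, so the next rule applies.
Among Fontaine and Brennan, by years on the livery (higher first): Fontaine (24 years) before Brennan (9 years).
Romero, Kowalski and Halvorsen are each a past Master, so the next rule applies.
Romero, Kowalski and Halvorsen all have admission number 918, so the next rule applies.
Among Romero, Kowalski and Halvorsen, by years on the livery (higher first): Romero (38 years) before Kowalski (20 years) before Halvorsen (15 years).
Order: Fontaine, Brennan, Romero, Kowalski, Halvorsen.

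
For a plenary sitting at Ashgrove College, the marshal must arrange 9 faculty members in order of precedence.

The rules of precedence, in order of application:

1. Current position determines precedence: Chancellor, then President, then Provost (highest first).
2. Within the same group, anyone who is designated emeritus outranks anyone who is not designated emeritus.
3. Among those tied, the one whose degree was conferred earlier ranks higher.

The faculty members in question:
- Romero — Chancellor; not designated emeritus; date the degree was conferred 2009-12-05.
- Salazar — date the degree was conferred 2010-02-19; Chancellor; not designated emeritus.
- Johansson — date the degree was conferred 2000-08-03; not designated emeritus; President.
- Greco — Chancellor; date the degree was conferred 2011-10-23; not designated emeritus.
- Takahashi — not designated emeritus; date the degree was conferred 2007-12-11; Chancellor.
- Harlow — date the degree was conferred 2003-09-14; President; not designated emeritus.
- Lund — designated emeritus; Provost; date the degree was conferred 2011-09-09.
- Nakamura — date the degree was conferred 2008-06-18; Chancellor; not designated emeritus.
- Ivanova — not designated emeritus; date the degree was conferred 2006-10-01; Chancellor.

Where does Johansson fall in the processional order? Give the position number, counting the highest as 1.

By current position: Ivanova, Takahashi, Nakamura, Romero, Salazar and Greco (Chancellor); then Johansson and Harlow (President); then Lund (Provost).
Ivanova, Takahashi, Nakamura, Romero, Salazar and Greco are each not designated emeritus, so the next rule applies.
Among Ivanova, Takahashi, Nakamura, Romero, Salazar and Greco, by date the degree was conferred (earlier first): Ivanova (2006-10-01) before Takahashi (2007-12-11) before Nakamura (2008-06-18) before Romero (2009-12-05) before Salazar (2010-02-19) before Greco (2011-10-23).
Johansson and Harlow are each not designated emeritus, so the next rule applies.
Among Johansson and Harlow, by date the degree was conferred (earlier first): Johansson (2000-08-03) before Harlow (2003-09-14).
Order: Ivanova, Takahashi, Nakamura, Romero, Salazar, Greco, Johansson, Harlow, Lund. So position 7.

7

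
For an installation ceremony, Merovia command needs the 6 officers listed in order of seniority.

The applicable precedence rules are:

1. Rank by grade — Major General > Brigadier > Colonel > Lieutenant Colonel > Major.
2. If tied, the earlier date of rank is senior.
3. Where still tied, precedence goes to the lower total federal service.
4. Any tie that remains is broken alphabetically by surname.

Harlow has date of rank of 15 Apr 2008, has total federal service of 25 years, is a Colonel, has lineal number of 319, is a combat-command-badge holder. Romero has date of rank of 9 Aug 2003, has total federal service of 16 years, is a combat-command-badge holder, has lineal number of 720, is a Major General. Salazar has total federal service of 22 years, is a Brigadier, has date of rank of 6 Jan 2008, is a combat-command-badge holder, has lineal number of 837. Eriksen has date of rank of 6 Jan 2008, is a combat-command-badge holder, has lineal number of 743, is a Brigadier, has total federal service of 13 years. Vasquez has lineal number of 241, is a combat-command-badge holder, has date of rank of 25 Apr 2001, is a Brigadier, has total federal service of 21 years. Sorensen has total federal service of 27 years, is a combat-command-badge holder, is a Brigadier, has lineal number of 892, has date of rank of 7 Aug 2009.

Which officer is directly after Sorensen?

By grade: Romero (Major General); then Vasquez, Eriksen, Salazar and Sorensen (Brigadier); then Harlow (Colonel).
Among Vasquez, Eriksen, Salazar and Sorensen, by date of rank (earlier first): Vasquez (25 Apr 2001) before Eriksen and Salazar (6 Jan 2008) before Sorensen (7 Aug 2009).
Among Eriksen and Salazar, by total federal service (lower first): Eriksen (13 years) before Salazar (22 years).
Order: Romero, Vasquez, Eriksen, Salazar, Sorensen, Harlow.

Harlow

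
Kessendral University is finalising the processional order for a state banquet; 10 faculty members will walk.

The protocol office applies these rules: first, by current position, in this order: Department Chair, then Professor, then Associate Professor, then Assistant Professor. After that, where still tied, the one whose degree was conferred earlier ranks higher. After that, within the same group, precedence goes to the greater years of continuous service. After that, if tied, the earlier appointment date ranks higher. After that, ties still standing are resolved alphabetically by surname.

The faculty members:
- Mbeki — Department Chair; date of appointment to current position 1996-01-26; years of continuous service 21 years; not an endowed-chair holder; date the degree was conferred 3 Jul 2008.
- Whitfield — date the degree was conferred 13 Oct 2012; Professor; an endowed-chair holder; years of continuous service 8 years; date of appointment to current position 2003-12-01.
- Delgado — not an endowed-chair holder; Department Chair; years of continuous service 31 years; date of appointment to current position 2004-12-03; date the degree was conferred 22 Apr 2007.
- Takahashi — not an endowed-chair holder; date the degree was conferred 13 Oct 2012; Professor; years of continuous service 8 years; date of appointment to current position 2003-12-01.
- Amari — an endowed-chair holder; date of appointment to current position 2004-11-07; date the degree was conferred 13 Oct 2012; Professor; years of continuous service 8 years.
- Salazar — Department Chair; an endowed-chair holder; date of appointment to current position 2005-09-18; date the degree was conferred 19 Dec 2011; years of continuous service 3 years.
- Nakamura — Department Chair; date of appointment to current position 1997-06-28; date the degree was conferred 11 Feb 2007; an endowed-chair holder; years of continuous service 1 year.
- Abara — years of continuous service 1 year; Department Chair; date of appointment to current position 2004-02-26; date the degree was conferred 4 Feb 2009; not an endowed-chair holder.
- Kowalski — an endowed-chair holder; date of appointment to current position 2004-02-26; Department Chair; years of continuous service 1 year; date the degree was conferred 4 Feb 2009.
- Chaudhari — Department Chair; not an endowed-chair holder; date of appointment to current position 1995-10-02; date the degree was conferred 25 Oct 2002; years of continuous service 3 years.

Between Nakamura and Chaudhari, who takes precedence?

By current position: Chaudhari, Nakamura, Delgado, Mbeki, Abara, Kowalski and Salazar (Department Chair); then Takahashi, Whitfield and Amari (Professor).
Among Chaudhari, Nakamura, Delgado, Mbeki, Abara, Kowalski and Salazar, by date the degree was conferred (earlier first): Chaudhari (25 Oct 2002) before Nakamura (11 Feb 2007) before Delgado (22 Apr 2007) before Mbeki (3 Jul 2008) before Abara and Kowalski (4 Feb 2009) before Salazar (19 Dec 2011).
Abara and Kowalski both have years of continuous service 1 year, so the next rule applies.
Abara and Kowalski both have date of appointment to current position 2004-02-26, so the next rule applies.
Among Abara and Kowalski, alphabetically by surname: Abara before Kowalski.
Takahashi, Whitfield and Amari all have date the degree was conferred 13 Oct 2012, so the next rule applies.
Takahashi, Whitfield and Amari all have years of continuous service 8 years, so the next rule applies.
Among Takahashi, Whitfield and Amari, by date of appointment to current position (earlier first): Takahashi and Whitfield (2003-12-01) before Amari (2004-11-07).
Among Takahashi and Whitfield, alphabetically by surname: Takahashi before Whitfield.
So Chaudhari takes precedence.

Chaudhari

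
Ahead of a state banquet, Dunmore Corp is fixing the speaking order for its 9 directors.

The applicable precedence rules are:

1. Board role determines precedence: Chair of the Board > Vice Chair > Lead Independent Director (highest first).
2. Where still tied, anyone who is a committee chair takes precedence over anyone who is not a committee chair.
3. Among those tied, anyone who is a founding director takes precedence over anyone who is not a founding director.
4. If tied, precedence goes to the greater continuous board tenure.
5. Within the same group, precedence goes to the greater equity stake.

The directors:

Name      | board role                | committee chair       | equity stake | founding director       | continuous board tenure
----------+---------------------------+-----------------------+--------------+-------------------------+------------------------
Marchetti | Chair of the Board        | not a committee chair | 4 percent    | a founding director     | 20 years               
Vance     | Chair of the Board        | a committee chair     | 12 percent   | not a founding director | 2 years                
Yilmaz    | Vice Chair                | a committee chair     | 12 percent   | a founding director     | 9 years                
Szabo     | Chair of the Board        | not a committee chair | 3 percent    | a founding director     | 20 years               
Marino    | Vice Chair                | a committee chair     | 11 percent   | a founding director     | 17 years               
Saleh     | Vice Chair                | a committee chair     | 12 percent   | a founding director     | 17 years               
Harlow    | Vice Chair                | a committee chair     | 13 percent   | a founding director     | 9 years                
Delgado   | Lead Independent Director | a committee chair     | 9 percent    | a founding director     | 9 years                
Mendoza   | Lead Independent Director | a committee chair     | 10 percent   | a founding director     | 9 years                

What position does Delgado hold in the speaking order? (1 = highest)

By board role: Vance, Marchetti and Szabo (Chair of the Board); then Saleh, Marino, Harlow and Yilmaz (Vice Chair); then Mendoza and Delgado (Lead Independent Director).
Among Vance, Marchetti and Szabo, a committee chair before not a committee chair: Vance (a committee chair) before Marchetti and Szabo (not a committee chair).
Marchetti and Szabo are each a founding director, so the next rule applies.
Marchetti and Szabo both have continuous board tenure 20 years, so the next rule applies.
Among Marchetti and Szabo, by equity stake (higher first): Marchetti (4 percent) before Szabo (3 percent).
Saleh, Marino, Harlow and Yilmaz are each a committee chair, so the next rule applies.
Saleh, Marino, Harlow and Yilmaz are each a founding director, so the next rule applies.
Among Saleh, Marino, Harlow and Yilmaz, by continuous board tenure (higher first): Saleh and Marino (17 years) before Harlow and Yilmaz (9 years).
Among Saleh and Marino, by equity stake (higher first): Saleh (12 percent) before Marino (11 percent).
Among Harlow and Yilmaz, by equity stake (higher first): Harlow (13 percent) before Yilmaz (12 percent).
Mendoza and Delgado are each a committee chair, so the next rule applies.
Mendoza and Delgado are each a founding director, so the next rule applies.
Mendoza and Delgado both have continuous board tenure 9 years, so the next rule applies.
Among Mendoza and Delgado, by equity stake (higher first): Mendoza (10 percent) before Delgado (9 percent).
Order: Vance, Marchetti, Szabo, Saleh, Marino, Harlow, Yilmaz, Mendoza, Delgado. So position 9.

9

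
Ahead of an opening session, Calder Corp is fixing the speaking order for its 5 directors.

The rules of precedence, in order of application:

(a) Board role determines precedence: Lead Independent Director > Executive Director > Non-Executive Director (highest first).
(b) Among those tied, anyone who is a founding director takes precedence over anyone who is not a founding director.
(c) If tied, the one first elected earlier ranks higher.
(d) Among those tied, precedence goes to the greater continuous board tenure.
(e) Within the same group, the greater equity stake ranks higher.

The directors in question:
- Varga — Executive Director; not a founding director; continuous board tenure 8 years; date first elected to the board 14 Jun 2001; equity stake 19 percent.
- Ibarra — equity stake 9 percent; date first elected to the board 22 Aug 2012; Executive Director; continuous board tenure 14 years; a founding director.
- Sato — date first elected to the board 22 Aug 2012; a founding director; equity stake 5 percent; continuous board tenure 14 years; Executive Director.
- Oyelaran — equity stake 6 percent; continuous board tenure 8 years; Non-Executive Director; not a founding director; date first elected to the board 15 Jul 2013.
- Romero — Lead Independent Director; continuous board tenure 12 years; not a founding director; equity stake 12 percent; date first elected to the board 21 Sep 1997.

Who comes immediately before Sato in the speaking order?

By board role: Romero (Lead Independent Director); then Ibarra, Sato and Varga (Executive Director); then Oyelaran (Non-Executive Director).
Among Ibarra, Sato and Varga, a founding director before not a founding director: Ibarra and Sato (a founding director) before Varga (not a founding director).
Ibarra and Sato both have date first elected to the board 22 Aug 2012, so the next rule applies.
Ibarra and Sato both have continuous board tenure 14 years, so the next rule applies.
Among Ibarra and Sato, by equity stake (higher first): Ibarra (9 percent) before Sato (5 percent).
Order: Romero, Ibarra, Sato, Varga, Oyelaran.

Ibarra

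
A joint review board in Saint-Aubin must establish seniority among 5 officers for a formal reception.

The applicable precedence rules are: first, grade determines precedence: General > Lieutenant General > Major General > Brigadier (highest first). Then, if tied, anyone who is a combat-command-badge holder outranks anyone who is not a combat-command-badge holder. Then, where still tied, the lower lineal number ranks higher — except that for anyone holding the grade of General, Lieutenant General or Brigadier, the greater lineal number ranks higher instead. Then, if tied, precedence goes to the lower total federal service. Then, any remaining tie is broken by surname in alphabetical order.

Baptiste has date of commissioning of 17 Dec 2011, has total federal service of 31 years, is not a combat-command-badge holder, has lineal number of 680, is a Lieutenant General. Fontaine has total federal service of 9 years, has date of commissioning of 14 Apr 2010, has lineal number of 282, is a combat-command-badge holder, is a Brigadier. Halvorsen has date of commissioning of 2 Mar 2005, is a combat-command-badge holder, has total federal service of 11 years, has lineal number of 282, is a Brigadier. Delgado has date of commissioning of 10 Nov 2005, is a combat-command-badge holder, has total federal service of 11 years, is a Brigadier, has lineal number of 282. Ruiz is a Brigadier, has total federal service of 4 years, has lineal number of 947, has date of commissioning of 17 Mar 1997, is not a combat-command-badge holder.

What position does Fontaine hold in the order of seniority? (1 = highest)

2

By grade: Baptiste (Lieutenant General); then Fontaine, Delgado, Halvorsen and Ruiz (Brigadier).
Among Fontaine, Delgado, Halvorsen and Ruiz, a combat-command-badge holder before not a combat-command-badge holder: Fontaine, Delgado and Halvorsen (a combat-command-badge holder) before Ruiz (not a combat-command-badge holder).
Fontaine, Delgado and Halvorsen all have lineal number 282, so the next rule applies.
Among Fontaine, Delgado and Halvorsen, by total federal service (lower first): Fontaine (9 years) before Delgado and Halvorsen (11 years).
Among Delgado and Halvorsen, alphabetically by surname: Delgado before Halvorsen.
Order: Baptiste, Fontaine, Delgado, Halvorsen, Ruiz. So position 2.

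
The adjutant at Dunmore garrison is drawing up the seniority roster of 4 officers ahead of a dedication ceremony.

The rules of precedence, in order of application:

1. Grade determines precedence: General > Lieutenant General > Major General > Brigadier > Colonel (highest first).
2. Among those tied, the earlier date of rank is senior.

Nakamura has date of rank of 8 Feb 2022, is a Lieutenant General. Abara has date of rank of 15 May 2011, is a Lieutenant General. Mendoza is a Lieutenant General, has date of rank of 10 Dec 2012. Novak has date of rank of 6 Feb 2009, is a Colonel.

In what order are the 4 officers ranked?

Abara, Mendoza, Nakamura, Novak

By grade: Abara, Mendoza and Nakamura (Lieutenant General); then Novak (Colonel).
Among Abara, Mendoza and Nakamura, by date of rank (earlier first): Abara (15 May 2011) before Mendoza (10 Dec 2012) before Nakamura (8 Feb 2022).
Full order: Abara, Mendoza, Nakamura, Novak.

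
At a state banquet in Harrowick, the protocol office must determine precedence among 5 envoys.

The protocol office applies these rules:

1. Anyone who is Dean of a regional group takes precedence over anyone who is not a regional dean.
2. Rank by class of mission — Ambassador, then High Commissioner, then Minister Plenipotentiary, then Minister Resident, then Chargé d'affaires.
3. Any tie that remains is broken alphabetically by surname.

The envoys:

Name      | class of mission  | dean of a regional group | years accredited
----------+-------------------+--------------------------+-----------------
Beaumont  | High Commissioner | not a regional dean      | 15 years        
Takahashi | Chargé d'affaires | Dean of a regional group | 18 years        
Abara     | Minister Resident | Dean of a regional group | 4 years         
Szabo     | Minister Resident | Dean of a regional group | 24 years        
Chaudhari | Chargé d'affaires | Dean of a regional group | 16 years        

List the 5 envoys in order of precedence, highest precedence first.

Abara, Szabo, Chaudhari, Takahashi, Beaumont

By the first rule: Abara, Szabo, Chaudhari and Takahashi (each Dean of a regional group); then Beaumont (not a regional dean).
Among Abara, Szabo, Chaudhari and Takahashi, by class of mission: Abara and Szabo (Minister Resident) before Chaudhari and Takahashi (Chargé d'affaires).
Among Abara and Szabo, alphabetically by surname: Abara before Szabo.
Among Chaudhari and Takahashi, alphabetically by surname: Chaudhari before Takahashi.
Full order: Abara, Szabo, Chaudhari, Takahashi, Beaumont.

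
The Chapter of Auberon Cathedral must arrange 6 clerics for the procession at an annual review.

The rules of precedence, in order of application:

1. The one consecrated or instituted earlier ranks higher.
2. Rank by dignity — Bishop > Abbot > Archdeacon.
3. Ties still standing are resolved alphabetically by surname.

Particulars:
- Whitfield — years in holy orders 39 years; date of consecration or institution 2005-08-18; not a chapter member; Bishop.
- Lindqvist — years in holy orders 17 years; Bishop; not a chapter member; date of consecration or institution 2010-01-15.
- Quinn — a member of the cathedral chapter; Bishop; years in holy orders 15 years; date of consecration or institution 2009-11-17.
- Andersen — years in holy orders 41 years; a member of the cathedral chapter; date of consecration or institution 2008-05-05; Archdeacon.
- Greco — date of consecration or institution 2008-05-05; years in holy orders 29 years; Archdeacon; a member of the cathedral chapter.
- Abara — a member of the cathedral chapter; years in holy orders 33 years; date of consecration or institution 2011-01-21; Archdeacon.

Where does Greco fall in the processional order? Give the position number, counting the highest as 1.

By date of consecration or institution (earlier first): Whitfield (2005-08-18); then Andersen and Greco (both 2008-05-05); then Quinn (2009-11-17); then Lindqvist (2010-01-15); then Abara (2011-01-21).
Andersen and Greco are each Archdeacon, so the next rule applies.
Among Andersen and Greco, alphabetically by surname: Andersen before Greco.
Order: Whitfield, Andersen, Greco, Quinn, Lindqvist, Abara. So position 3.

3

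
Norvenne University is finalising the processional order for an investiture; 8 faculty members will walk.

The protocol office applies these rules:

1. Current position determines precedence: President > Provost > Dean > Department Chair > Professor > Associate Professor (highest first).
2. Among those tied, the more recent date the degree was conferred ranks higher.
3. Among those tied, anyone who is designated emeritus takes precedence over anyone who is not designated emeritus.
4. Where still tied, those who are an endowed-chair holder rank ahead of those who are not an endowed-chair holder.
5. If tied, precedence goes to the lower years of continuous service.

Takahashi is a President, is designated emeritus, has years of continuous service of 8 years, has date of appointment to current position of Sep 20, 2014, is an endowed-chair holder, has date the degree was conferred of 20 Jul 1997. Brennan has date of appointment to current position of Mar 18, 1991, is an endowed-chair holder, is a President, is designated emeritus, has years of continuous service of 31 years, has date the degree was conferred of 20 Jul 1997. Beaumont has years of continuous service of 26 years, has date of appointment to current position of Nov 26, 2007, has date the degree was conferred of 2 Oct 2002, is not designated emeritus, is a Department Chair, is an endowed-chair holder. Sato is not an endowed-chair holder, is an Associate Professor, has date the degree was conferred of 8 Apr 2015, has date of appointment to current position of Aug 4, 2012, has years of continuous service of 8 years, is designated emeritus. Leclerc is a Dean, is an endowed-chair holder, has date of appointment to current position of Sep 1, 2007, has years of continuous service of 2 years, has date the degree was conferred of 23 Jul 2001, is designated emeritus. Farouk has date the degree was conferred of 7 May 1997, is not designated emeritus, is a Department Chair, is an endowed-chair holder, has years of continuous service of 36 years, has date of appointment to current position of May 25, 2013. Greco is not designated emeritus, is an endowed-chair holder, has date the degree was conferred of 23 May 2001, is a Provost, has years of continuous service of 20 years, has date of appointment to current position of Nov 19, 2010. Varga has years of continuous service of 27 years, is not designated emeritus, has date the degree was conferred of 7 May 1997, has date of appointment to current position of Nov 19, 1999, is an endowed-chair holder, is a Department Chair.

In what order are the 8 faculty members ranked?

Takahashi, Brennan, Greco, Leclerc, Beaumont, Varga, Farouk, Sato

By current position: Takahashi and Brennan (President); then Greco (Provost); then Leclerc (Dean); then Beaumont, Varga and Farouk (Department Chair); then Sato (Associate Professor).
Takahashi and Brennan both have date the degree was conferred 20 Jul 1997, so the next rule applies.
Takahashi and Brennan are each designated emeritus, so the next rule applies.
Takahashi and Brennan are each an endowed-chair holder, so the next rule applies.
Among Takahashi and Brennan, by years of continuous service (lower first): Takahashi (8 years) before Brennan (31 years).
Among Beaumont, Varga and Farouk, by date the degree was conferred (later first): Beaumont (2 Oct 2002) before Varga and Farouk (7 May 1997).
Varga and Farouk are each not designated emeritus, so the next rule applies.
Varga and Farouk are each an endowed-chair holder, so the next rule applies.
Among Varga and Farouk, by years of continuous service (lower first): Varga (27 years) before Farouk (36 years).
Full order: Takahashi, Brennan, Greco, Leclerc, Beaumont, Varga, Farouk, Sato.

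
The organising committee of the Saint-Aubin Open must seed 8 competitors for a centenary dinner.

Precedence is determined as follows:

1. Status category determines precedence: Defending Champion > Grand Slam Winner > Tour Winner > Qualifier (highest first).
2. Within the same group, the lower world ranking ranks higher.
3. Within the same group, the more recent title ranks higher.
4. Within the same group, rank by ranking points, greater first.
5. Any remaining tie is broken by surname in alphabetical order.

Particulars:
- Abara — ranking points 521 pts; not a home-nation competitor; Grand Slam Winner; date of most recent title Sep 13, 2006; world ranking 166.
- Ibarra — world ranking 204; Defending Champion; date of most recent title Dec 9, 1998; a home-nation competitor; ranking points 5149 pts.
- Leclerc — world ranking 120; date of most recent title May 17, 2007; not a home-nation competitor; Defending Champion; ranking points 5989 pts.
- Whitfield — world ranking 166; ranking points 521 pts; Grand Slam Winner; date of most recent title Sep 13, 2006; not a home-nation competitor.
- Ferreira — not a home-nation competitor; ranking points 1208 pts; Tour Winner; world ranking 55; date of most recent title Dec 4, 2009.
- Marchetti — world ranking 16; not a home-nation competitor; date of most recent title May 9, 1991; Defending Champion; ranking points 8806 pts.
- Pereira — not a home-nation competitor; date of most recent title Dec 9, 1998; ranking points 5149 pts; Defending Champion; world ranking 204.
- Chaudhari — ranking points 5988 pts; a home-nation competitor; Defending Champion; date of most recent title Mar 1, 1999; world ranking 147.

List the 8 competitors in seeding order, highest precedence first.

By status category: Marchetti, Leclerc, Chaudhari, Ibarra and Pereira (Defending Champion); then Abara and Whitfield (Grand Slam Winner); then Ferreira (Tour Winner).
Among Marchetti, Leclerc, Chaudhari, Ibarra and Pereira, by world ranking (lower first): Marchetti (16) before Leclerc (120) before Chaudhari (147) before Ibarra and Pereira (204).
Ibarra and Pereira both have date of most recent title Dec 9, 1998, so the next rule applies.
Ibarra and Pereira both have ranking points 5149 pts, so the next rule applies.
Among Ibarra and Pereira, alphabetically by surname: Ibarra before Pereira.
Abara and Whitfield both have world ranking 166, so the next rule applies.
Abara and Whitfield both have date of most recent title Sep 13, 2006, so the next rule applies.
Abara and Whitfield both have ranking points 521 pts, so the next rule applies.
Among Abara and Whitfield, alphabetically by surname: Abara before Whitfield.
Full order: Marchetti, Leclerc, Chaudhari, Ibarra, Pereira, Abara, Whitfield, Ferreira.

Marchetti, Leclerc, Chaudhari, Ibarra, Pereira, Abara, Whitfield, Ferreira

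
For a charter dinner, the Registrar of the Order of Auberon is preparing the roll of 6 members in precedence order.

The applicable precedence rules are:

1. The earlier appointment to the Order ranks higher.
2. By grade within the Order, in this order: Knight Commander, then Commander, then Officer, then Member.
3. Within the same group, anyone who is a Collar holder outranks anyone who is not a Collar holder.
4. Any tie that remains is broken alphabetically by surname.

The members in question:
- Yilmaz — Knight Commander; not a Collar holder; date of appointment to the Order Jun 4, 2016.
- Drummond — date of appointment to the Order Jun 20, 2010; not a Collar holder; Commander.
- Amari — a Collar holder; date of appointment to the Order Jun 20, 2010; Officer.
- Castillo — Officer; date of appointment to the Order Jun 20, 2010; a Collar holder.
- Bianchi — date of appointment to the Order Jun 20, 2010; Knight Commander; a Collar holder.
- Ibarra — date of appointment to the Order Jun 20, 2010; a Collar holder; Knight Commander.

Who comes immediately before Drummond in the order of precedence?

Ibarra

By date of appointment to the Order (earlier first): Bianchi, Ibarra, Drummond, Amari and Castillo (each Jun 20, 2010); then Yilmaz (Jun 4, 2016).
Among Bianchi, Ibarra, Drummond, Amari and Castillo, by grade within the Order: Bianchi and Ibarra (Knight Commander) before Drummond (Commander) before Amari and Castillo (Officer).
Bianchi and Ibarra are each a Collar holder, so the next rule applies.
Among Bianchi and Ibarra, alphabetically by surname: Bianchi before Ibarra.
Amari and Castillo are each a Collar holder, so the next rule applies.
Among Amari and Castillo, alphabetically by surname: Amari before Castillo.
Order: Bianchi, Ibarra, Drummond, Amari, Castillo, Yilmaz.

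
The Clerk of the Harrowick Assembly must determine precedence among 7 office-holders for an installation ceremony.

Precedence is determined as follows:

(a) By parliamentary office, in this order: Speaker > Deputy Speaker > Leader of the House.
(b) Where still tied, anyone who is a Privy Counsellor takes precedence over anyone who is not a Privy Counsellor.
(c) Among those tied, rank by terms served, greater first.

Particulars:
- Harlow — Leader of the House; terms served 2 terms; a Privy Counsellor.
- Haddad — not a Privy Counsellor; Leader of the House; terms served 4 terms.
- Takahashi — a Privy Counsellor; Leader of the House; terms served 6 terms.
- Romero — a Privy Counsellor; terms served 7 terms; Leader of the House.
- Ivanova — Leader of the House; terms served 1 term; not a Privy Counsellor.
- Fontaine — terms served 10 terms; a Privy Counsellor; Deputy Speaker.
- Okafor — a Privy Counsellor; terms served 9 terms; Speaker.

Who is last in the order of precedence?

Ivanova

By parliamentary office: Okafor (Speaker); then Fontaine (Deputy Speaker); then Romero, Takahashi, Harlow, Haddad and Ivanova (Leader of the House).
Among Romero, Takahashi, Harlow, Haddad and Ivanova, a Privy Counsellor before not a Privy Counsellor: Romero, Takahashi and Harlow (a Privy Counsellor) before Haddad and Ivanova (not a Privy Counsellor).
Among Romero, Takahashi and Harlow, by terms served (higher first): Romero (7 terms) before Takahashi (6 terms) before Harlow (2 terms).
Among Haddad and Ivanova, by terms served (higher first): Haddad (4 terms) before Ivanova (1 term).
Order: Okafor, Fontaine, Romero, Takahashi, Harlow, Haddad, Ivanova.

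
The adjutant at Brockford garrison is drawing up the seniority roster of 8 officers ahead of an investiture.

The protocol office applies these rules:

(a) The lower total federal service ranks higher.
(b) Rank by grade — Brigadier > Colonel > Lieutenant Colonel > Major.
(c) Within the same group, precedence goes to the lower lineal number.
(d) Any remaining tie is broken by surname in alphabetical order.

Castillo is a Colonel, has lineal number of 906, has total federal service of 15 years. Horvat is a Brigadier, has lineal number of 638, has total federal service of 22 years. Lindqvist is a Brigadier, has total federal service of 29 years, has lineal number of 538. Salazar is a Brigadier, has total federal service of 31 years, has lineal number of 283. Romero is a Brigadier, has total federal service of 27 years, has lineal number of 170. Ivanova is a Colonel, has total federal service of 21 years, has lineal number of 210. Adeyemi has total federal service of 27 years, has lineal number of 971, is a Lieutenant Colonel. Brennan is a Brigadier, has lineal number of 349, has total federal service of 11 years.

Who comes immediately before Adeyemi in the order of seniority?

Romero

By total federal service (lower first): Brennan (11 years); then Castillo (15 years); then Ivanova (21 years); then Horvat (22 years); then Romero and Adeyemi (both 27 years); then Lindqvist (29 years); then Salazar (31 years).
Among Romero and Adeyemi, by grade: Romero (Brigadier) before Adeyemi (Lieutenant Colonel).
Order: Brennan, Castillo, Ivanova, Horvat, Romero, Adeyemi, Lindqvist, Salazar.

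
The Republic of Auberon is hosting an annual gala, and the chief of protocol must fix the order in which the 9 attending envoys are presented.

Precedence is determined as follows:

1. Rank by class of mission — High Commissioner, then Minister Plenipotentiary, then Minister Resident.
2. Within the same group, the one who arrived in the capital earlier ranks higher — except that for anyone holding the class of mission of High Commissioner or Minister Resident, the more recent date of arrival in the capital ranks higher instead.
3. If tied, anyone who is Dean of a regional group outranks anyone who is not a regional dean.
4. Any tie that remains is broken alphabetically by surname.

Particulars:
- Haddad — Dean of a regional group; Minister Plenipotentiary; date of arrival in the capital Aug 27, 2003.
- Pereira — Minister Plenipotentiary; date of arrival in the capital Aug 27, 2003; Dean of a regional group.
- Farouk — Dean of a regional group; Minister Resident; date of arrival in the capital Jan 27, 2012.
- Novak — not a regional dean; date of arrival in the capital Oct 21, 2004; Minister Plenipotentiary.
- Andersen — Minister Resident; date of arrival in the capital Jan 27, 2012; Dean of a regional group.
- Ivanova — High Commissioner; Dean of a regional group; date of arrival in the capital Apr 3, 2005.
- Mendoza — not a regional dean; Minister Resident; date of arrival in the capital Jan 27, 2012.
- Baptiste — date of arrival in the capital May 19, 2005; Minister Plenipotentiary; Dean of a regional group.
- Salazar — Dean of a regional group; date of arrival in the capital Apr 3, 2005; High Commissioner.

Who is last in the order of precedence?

Mendoza

By class of mission: Ivanova and Salazar (High Commissioner); then Haddad, Pereira, Novak and Baptiste (Minister Plenipotentiary); then Andersen, Farouk and Mendoza (Minister Resident).
Ivanova and Salazar both have date of arrival in the capital Apr 3, 2005, so the next rule applies.
Ivanova and Salazar are each Dean of a regional group, so the next rule applies.
Among Ivanova and Salazar, alphabetically by surname: Ivanova before Salazar.
Among Haddad, Pereira, Novak and Baptiste, by date of arrival in the capital (earlier first): Haddad and Pereira (Aug 27, 2003) before Novak (Oct 21, 2004) before Baptiste (May 19, 2005).
Haddad and Pereira are each Dean of a regional group, so the next rule applies.
Among Haddad and Pereira, alphabetically by surname: Haddad before Pereira.
Andersen, Farouk and Mendoza all have date of arrival in the capital Jan 27, 2012, so the next rule applies.
Among Andersen, Farouk and Mendoza, Dean of a regional group before not a regional dean: Andersen and Farouk (Dean of a regional group) before Mendoza (not a regional dean).
Among Andersen and Farouk, alphabetically by surname: Andersen before Farouk.
Order: Ivanova, Salazar, Haddad, Pereira, Novak, Baptiste, Andersen, Farouk, Mendoza.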